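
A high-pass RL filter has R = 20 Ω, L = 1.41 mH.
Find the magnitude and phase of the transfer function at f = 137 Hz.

Step 1 — Angular frequency: ω = 2π·137 = 860.8 rad/s.
Step 2 — Transfer function: H(jω) = jωL/(R + jωL).
Step 3 — Numerator jωL = j·1.214; denominator R + jωL = 20 + j1.214.
Step 4 — H = 0.003669 + j0.06046.
Step 5 — Magnitude: |H| = 0.06057 (-24.4 dB); phase: φ = 86.5°.

|H| = 0.06057 (-24.4 dB), φ = 86.5°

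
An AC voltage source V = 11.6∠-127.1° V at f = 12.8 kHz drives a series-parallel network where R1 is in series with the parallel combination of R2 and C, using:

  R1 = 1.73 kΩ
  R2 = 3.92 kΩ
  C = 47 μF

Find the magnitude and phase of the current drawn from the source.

Step 1 — Angular frequency: ω = 2π·f = 2π·1.28e+04 = 8.042e+04 rad/s.
Step 2 — Component impedances:
  R1: Z = R = 1730 Ω
  R2: Z = R = 3920 Ω
  C: Z = 1/(jωC) = -j/(ω·C) = 0 - j0.2646 Ω
Step 3 — Parallel branch: R2 || C = 1/(1/R2 + 1/C) = 1.785e-05 - j0.2646 Ω.
Step 4 — Series with R1: Z_total = R1 + (R2 || C) = 1730 - j0.2646 Ω = 1730∠-0.0° Ω.
Step 5 — Source phasor: V = 11.6∠-127.1° V = -6.997 - j9.252 V.
Step 6 — Ohm's law: I = V / Z_total = (-6.997 - j9.252) / (1730 - j0.2646) = -0.004044 - j0.005349 A.
Step 7 — Convert to polar: |I| = 0.006705 A, ∠I = -127.1°.

I = 0.006705∠-127.1° A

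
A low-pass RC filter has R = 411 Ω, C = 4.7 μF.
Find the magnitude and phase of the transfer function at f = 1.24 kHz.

Step 1 — Angular frequency: ω = 2π·1240 = 7791 rad/s.
Step 2 — Transfer function: H(jω) = 1/(1 + jωRC).
Step 3 — Denominator: 1 + jωRC = 1 + j·7791·411·4.7e-06 = 1 + j15.05.
Step 4 — H = 0.004395 - j0.06615.
Step 5 — Magnitude: |H| = 0.0663 (-23.6 dB); phase: φ = -86.2°.

|H| = 0.0663 (-23.6 dB), φ = -86.2°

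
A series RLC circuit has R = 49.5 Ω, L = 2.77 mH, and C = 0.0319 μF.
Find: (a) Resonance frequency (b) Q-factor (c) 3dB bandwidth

Step 1 — Resonance: ω₀ = 1/√(LC) = 1/√(0.00277·3.19e-08) = 1.064e+05 rad/s.
Step 2 — f₀ = ω₀/(2π) = 1.693e+04 Hz.
Step 3 — Series Q: Q = ω₀L/R = 1.064e+05·0.00277/49.5 = 5.953.
Step 4 — Bandwidth: Δω = ω₀/Q = 1.787e+04 rad/s; BW = Δω/(2π) = 2844 Hz.

(a) f₀ = 1.693e+04 Hz  (b) Q = 5.953  (c) BW = 2844 Hz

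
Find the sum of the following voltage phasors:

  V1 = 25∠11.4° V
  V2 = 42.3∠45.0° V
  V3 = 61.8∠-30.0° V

Step 1 — Convert each phasor to rectangular form:
  V1 = 25·(cos(11.4°) + j·sin(11.4°)) = 24.51 + j4.941 V
  V2 = 42.3·(cos(45.0°) + j·sin(45.0°)) = 29.91 + j29.91 V
  V3 = 61.8·(cos(-30.0°) + j·sin(-30.0°)) = 53.52 - j30.9 V
Step 2 — Sum components: V_total = 107.9 + j3.952 V.
Step 3 — Convert to polar: |V_total| = 108 V, ∠V_total = 2.1°.

V_total = 108∠2.1° V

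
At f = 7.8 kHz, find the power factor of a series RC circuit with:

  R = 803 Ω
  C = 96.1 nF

Step 1 — Angular frequency: ω = 2π·f = 2π·7800 = 4.901e+04 rad/s.
Step 2 — Component impedances:
  R: Z = R = 803 Ω
  C: Z = 1/(jωC) = -j/(ω·C) = 0 - j212.3 Ω
Step 3 — Series combination: Z_total = R + C = 803 - j212.3 Ω = 830.6∠-14.8° Ω.
Step 4 — Power factor: PF = cos(φ) = Re(Z)/|Z| = 803/830.6 = 0.9668.
Step 5 — Type: Im(Z) = -212.3 ⇒ leading (phase φ = -14.8°).

PF = 0.9668 (leading, φ = -14.8°)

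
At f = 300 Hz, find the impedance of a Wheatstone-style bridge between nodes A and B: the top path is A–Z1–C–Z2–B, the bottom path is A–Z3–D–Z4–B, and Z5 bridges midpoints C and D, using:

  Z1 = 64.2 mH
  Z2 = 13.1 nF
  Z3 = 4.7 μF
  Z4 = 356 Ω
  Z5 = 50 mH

Step 1 — Angular frequency: ω = 2π·f = 2π·300 = 1885 rad/s.
Step 2 — Component impedances:
  Z1: Z = jωL = j·1885·0.0642 = 0 + j121 Ω
  Z2: Z = 1/(jωC) = -j/(ω·C) = 0 - j4.05e+04 Ω
  Z3: Z = 1/(jωC) = -j/(ω·C) = 0 - j112.9 Ω
  Z4: Z = R = 356 Ω
  Z5: Z = jωL = j·1885·0.05 = 0 + j94.25 Ω
Step 3 — Bridge requires nodal analysis (the Z5 bridge couples midpoints C and D, so the two paths cannot be reduced to a simple series/parallel combination). Setting node B to ground and injecting 1 A at node A, the 3-node admittance system at A, C, D solves to V_A = Z_AB = 354.1 - j240.2 Ω = 427.9∠-34.1° Ω.

Z = 354.1 - j240.2 Ω = 427.9∠-34.1° Ω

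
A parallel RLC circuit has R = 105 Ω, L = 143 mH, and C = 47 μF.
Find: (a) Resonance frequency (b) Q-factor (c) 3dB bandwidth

Step 1 — Resonance: ω₀ = 1/√(LC) = 1/√(0.143·4.7e-05) = 385.7 rad/s.
Step 2 — f₀ = ω₀/(2π) = 61.39 Hz.
Step 3 — Parallel Q: Q = R/(ω₀L) = 105/(385.7·0.143) = 1.904.
Step 4 — Bandwidth: Δω = ω₀/Q = 202.6 rad/s; BW = Δω/(2π) = 32.25 Hz.

(a) f₀ = 61.39 Hz  (b) Q = 1.904  (c) BW = 32.25 Hz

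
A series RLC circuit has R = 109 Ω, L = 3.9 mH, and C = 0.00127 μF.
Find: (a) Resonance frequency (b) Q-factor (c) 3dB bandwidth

Step 1 — Resonance condition Im(Z)=0 gives ω₀ = 1/√(LC).
Step 2 — ω₀ = 1/√(0.0039·1.27e-09) = 4.493e+05 rad/s.
Step 3 — f₀ = ω₀/(2π) = 7.151e+04 Hz.
Step 4 — Series Q: Q = ω₀L/R = 4.493e+05·0.0039/109 = 16.08.
Step 5 — 3dB bandwidth: Δω = ω₀/Q = 2.795e+04 rad/s; BW = Δω/(2π) = 4448 Hz.

(a) f₀ = 7.151e+04 Hz  (b) Q = 16.08  (c) BW = 4448 Hz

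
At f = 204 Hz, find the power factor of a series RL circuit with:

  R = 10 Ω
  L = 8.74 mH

Step 1 — Angular frequency: ω = 2π·f = 2π·204 = 1282 rad/s.
Step 2 — Component impedances:
  R: Z = R = 10 Ω
  L: Z = jωL = j·1282·0.00874 = 0 + j11.2 Ω
Step 3 — Series combination: Z_total = R + L = 10 + j11.2 Ω = 15.02∠48.2° Ω.
Step 4 — Power factor: PF = cos(φ) = Re(Z)/|Z| = 10/15.017 = 0.6659.
Step 5 — Type: Im(Z) = 11.2 ⇒ lagging (phase φ = 48.2°).

PF = 0.6659 (lagging, φ = 48.2°)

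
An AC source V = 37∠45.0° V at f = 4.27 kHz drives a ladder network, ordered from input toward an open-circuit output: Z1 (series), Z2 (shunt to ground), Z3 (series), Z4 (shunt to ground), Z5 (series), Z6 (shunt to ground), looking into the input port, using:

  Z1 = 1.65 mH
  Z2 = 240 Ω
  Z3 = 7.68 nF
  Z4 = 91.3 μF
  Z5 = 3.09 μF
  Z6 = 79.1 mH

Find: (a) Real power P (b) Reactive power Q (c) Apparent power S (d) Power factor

Step 1 — Angular frequency: ω = 2π·f = 2π·4270 = 2.683e+04 rad/s.
Step 2 — Component impedances:
  Z1: Z = jωL = j·2.683e+04·0.00165 = 0 + j44.27 Ω
  Z2: Z = R = 240 Ω
  Z3: Z = 1/(jωC) = -j/(ω·C) = 0 - j4853 Ω
  Z4: Z = 1/(jωC) = -j/(ω·C) = 0 - j0.4082 Ω
  Z5: Z = 1/(jωC) = -j/(ω·C) = 0 - j12.06 Ω
  Z6: Z = jωL = j·2.683e+04·0.0791 = 0 + j2122 Ω
Step 3 — Ladder network (open output): work backward from the far end, alternating series and parallel combinations. Z_in = 239.4 + j32.43 Ω = 241.6∠7.7° Ω.
Step 4 — Source phasor: V = 37∠45.0° V = 26.16 + j26.16 V.
Step 5 — Current: I = V / Z = 0.1218 + j0.09277 A = 0.1531∠37.3° A.
Step 6 — Complex power: S = V·I* = 5.615 + j0.7606 VA.
Step 7 — Real power: P = Re(S) = 5.615 W.
Step 8 — Reactive power: Q = Im(S) = 0.7606 VAR.
Step 9 — Apparent power: |S| = 5.666 VA.
Step 10 — Power factor: PF = P/|S| = 0.991 (lagging).

(a) P = 5.615 W  (b) Q = 0.7606 VAR  (c) S = 5.666 VA  (d) PF = 0.991 (lagging)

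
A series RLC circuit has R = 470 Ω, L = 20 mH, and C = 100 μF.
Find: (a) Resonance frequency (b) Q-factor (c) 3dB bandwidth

Step 1 — Resonance: ω₀ = 1/√(LC) = 1/√(0.02·0.0001) = 707.1 rad/s.
Step 2 — f₀ = ω₀/(2π) = 112.5 Hz.
Step 3 — Series Q: Q = ω₀L/R = 707.1·0.02/470 = 0.03009.
Step 4 — Bandwidth: Δω = ω₀/Q = 2.35e+04 rad/s; BW = Δω/(2π) = 3740 Hz.

(a) f₀ = 112.5 Hz  (b) Q = 0.03009  (c) BW = 3740 Hz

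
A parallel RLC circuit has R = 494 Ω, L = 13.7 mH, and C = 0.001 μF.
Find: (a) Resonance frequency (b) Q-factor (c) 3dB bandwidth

Step 1 — Resonance: ω₀ = 1/√(LC) = 1/√(0.0137·1e-09) = 2.702e+05 rad/s.
Step 2 — f₀ = ω₀/(2π) = 4.3e+04 Hz.
Step 3 — Parallel Q: Q = R/(ω₀L) = 494/(2.702e+05·0.0137) = 0.1335.
Step 4 — Bandwidth: Δω = ω₀/Q = 2.024e+06 rad/s; BW = Δω/(2π) = 3.222e+05 Hz.

(a) f₀ = 4.3e+04 Hz  (b) Q = 0.1335  (c) BW = 3.222e+05 Hz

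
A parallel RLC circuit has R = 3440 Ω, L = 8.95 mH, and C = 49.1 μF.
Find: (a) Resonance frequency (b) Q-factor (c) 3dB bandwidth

Step 1 — Resonance: ω₀ = 1/√(LC) = 1/√(0.00895·4.91e-05) = 1509 rad/s.
Step 2 — f₀ = ω₀/(2π) = 240.1 Hz.
Step 3 — Parallel Q: Q = R/(ω₀L) = 3440/(1509·0.00895) = 254.8.
Step 4 — Bandwidth: Δω = ω₀/Q = 5.921 rad/s; BW = Δω/(2π) = 0.9423 Hz.

(a) f₀ = 240.1 Hz  (b) Q = 254.8  (c) BW = 0.9423 Hz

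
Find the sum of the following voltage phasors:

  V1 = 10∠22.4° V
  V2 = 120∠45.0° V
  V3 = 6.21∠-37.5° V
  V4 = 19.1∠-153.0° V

Step 1 — Convert each phasor to rectangular form:
  V1 = 10·(cos(22.4°) + j·sin(22.4°)) = 9.245 + j3.811 V
  V2 = 120·(cos(45.0°) + j·sin(45.0°)) = 84.85 + j84.85 V
  V3 = 6.21·(cos(-37.5°) + j·sin(-37.5°)) = 4.927 - j3.78 V
  V4 = 19.1·(cos(-153.0°) + j·sin(-153.0°)) = -17.02 - j8.671 V
Step 2 — Sum components: V_total = 82.01 + j76.21 V.
Step 3 — Convert to polar: |V_total| = 112 V, ∠V_total = 42.9°.

V_total = 112∠42.9° V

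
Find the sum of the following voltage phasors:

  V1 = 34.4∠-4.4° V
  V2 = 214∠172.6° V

Step 1 — Convert each phasor to rectangular form:
  V1 = 34.4·(cos(-4.4°) + j·sin(-4.4°)) = 34.3 - j2.639 V
  V2 = 214·(cos(172.6°) + j·sin(172.6°)) = -212.2 + j27.56 V
Step 2 — Sum components: V_total = -177.9 + j24.92 V.
Step 3 — Convert to polar: |V_total| = 179.7 V, ∠V_total = 172.0°.

V_total = 179.7∠172.0° V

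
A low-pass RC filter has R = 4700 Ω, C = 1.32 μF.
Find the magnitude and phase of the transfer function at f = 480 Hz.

Step 1 — Angular frequency: ω = 2π·480 = 3016 rad/s.
Step 2 — Transfer function: H(jω) = 1/(1 + jωRC).
Step 3 — Denominator: 1 + jωRC = 1 + j·3016·4700·1.32e-06 = 1 + j18.71.
Step 4 — H = 0.002848 - j0.05329.
Step 5 — Magnitude: |H| = 0.05337 (-25.5 dB); phase: φ = -86.9°.

|H| = 0.05337 (-25.5 dB), φ = -86.9°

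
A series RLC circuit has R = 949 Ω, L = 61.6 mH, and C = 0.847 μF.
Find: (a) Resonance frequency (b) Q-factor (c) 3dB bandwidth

Step 1 — Resonance: ω₀ = 1/√(LC) = 1/√(0.0616·8.47e-07) = 4378 rad/s.
Step 2 — f₀ = ω₀/(2π) = 696.8 Hz.
Step 3 — Series Q: Q = ω₀L/R = 4378·0.0616/949 = 0.2842.
Step 4 — Bandwidth: Δω = ω₀/Q = 1.541e+04 rad/s; BW = Δω/(2π) = 2452 Hz.

(a) f₀ = 696.8 Hz  (b) Q = 0.2842  (c) BW = 2452 Hz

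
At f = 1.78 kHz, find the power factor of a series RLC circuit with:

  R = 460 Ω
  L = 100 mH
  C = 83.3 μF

Step 1 — Angular frequency: ω = 2π·f = 2π·1780 = 1.118e+04 rad/s.
Step 2 — Component impedances:
  R: Z = R = 460 Ω
  L: Z = jωL = j·1.118e+04·0.1 = 0 + j1118 Ω
  C: Z = 1/(jωC) = -j/(ω·C) = 0 - j1.073 Ω
Step 3 — Series combination: Z_total = R + L + C = 460 + j1117 Ω = 1208∠67.6° Ω.
Step 4 — Power factor: PF = cos(φ) = Re(Z)/|Z| = 460/1208.3 = 0.3807.
Step 5 — Type: Im(Z) = 1117 ⇒ lagging (phase φ = 67.6°).

PF = 0.3807 (lagging, φ = 67.6°)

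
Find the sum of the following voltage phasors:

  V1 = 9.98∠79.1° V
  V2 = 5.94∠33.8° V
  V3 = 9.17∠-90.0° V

Step 1 — Convert each phasor to rectangular form:
  V1 = 9.98·(cos(79.1°) + j·sin(79.1°)) = 1.887 + j9.8 V
  V2 = 5.94·(cos(33.8°) + j·sin(33.8°)) = 4.936 + j3.304 V
  V3 = 9.17·(cos(-90.0°) + j·sin(-90.0°)) = 0 - j9.17 V
Step 2 — Sum components: V_total = 6.823 + j3.934 V.
Step 3 — Convert to polar: |V_total| = 7.876 V, ∠V_total = 30.0°.

V_total = 7.876∠30.0° V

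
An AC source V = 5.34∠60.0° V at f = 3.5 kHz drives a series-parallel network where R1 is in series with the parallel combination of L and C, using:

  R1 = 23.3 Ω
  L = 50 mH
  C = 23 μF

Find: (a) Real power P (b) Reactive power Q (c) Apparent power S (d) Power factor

Step 1 — Angular frequency: ω = 2π·f = 2π·3500 = 2.199e+04 rad/s.
Step 2 — Component impedances:
  R1: Z = R = 23.3 Ω
  L: Z = jωL = j·2.199e+04·0.05 = 0 + j1100 Ω
  C: Z = 1/(jωC) = -j/(ω·C) = 0 - j1.977 Ω
Step 3 — Parallel branch: L || C = 1/(1/L + 1/C) = 0 - j1.981 Ω.
Step 4 — Series with R1: Z_total = R1 + (L || C) = 23.3 - j1.981 Ω = 23.38∠-4.9° Ω.
Step 5 — Source phasor: V = 5.34∠60.0° V = 2.67 + j4.625 V.
Step 6 — Current: I = V / Z = 0.09702 + j0.2067 A = 0.2284∠64.9° A.
Step 7 — Complex power: S = V·I* = 1.215 - j0.1033 VA.
Step 8 — Real power: P = Re(S) = 1.215 W.
Step 9 — Reactive power: Q = Im(S) = -0.1033 VAR.
Step 10 — Apparent power: |S| = 1.219 VA.
Step 11 — Power factor: PF = P/|S| = 0.9964 (leading).

(a) P = 1.215 W  (b) Q = -0.1033 VAR  (c) S = 1.219 VA  (d) PF = 0.9964 (leading)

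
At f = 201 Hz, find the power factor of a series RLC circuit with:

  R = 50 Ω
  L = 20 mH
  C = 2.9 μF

Step 1 — Angular frequency: ω = 2π·f = 2π·201 = 1263 rad/s.
Step 2 — Component impedances:
  R: Z = R = 50 Ω
  L: Z = jωL = j·1263·0.02 = 0 + j25.26 Ω
  C: Z = 1/(jωC) = -j/(ω·C) = 0 - j273 Ω
Step 3 — Series combination: Z_total = R + L + C = 50 - j247.8 Ω = 252.8∠-78.6° Ω.
Step 4 — Power factor: PF = cos(φ) = Re(Z)/|Z| = 50/252.8 = 0.1978.
Step 5 — Type: Im(Z) = -247.8 ⇒ leading (phase φ = -78.6°).

PF = 0.1978 (leading, φ = -78.6°)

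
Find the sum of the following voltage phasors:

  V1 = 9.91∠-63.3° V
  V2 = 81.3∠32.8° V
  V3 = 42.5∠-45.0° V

Step 1 — Convert each phasor to rectangular form:
  V1 = 9.91·(cos(-63.3°) + j·sin(-63.3°)) = 4.453 - j8.853 V
  V2 = 81.3·(cos(32.8°) + j·sin(32.8°)) = 68.34 + j44.04 V
  V3 = 42.5·(cos(-45.0°) + j·sin(-45.0°)) = 30.05 - j30.05 V
Step 2 — Sum components: V_total = 102.8 + j5.136 V.
Step 3 — Convert to polar: |V_total| = 103 V, ∠V_total = 2.9°.

V_total = 103∠2.9° V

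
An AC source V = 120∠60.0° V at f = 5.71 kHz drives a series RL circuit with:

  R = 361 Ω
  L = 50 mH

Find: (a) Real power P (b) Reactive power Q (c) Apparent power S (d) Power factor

Step 1 — Angular frequency: ω = 2π·f = 2π·5710 = 3.588e+04 rad/s.
Step 2 — Component impedances:
  R: Z = R = 361 Ω
  L: Z = jωL = j·3.588e+04·0.05 = 0 + j1794 Ω
Step 3 — Series combination: Z_total = R + L = 361 + j1794 Ω = 1830∠78.6° Ω.
Step 4 — Source phasor: V = 120∠60.0° V = 60 + j103.9 V.
Step 5 — Current: I = V / Z = 0.06215 - j0.02094 A = 0.06558∠-18.6° A.
Step 6 — Complex power: S = V·I* = 1.553 + j7.715 VA.
Step 7 — Real power: P = Re(S) = 1.553 W.
Step 8 — Reactive power: Q = Im(S) = 7.715 VAR.
Step 9 — Apparent power: |S| = 7.87 VA.
Step 10 — Power factor: PF = P/|S| = 0.1973 (lagging).

(a) P = 1.553 W  (b) Q = 7.715 VAR  (c) S = 7.87 VA  (d) PF = 0.1973 (lagging)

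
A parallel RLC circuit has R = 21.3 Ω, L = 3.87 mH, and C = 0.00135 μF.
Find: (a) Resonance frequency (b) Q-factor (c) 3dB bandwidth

Step 1 — Resonance: ω₀ = 1/√(LC) = 1/√(0.00387·1.35e-09) = 4.375e+05 rad/s.
Step 2 — f₀ = ω₀/(2π) = 6.963e+04 Hz.
Step 3 — Parallel Q: Q = R/(ω₀L) = 21.3/(4.375e+05·0.00387) = 0.01258.
Step 4 — Bandwidth: Δω = ω₀/Q = 3.478e+07 rad/s; BW = Δω/(2π) = 5.535e+06 Hz.

(a) f₀ = 6.963e+04 Hz  (b) Q = 0.01258  (c) BW = 5.535e+06 Hz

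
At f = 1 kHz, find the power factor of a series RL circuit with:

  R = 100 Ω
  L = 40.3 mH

Step 1 — Angular frequency: ω = 2π·f = 2π·1000 = 6283 rad/s.
Step 2 — Component impedances:
  R: Z = R = 100 Ω
  L: Z = jωL = j·6283·0.0403 = 0 + j253.2 Ω
Step 3 — Series combination: Z_total = R + L = 100 + j253.2 Ω = 272.2∠68.4° Ω.
Step 4 — Power factor: PF = cos(φ) = Re(Z)/|Z| = 100/272.24 = 0.3673.
Step 5 — Type: Im(Z) = 253.2 ⇒ lagging (phase φ = 68.4°).

PF = 0.3673 (lagging, φ = 68.4°)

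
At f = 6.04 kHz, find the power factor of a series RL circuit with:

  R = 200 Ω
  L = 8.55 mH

Step 1 — Angular frequency: ω = 2π·f = 2π·6040 = 3.795e+04 rad/s.
Step 2 — Component impedances:
  R: Z = R = 200 Ω
  L: Z = jωL = j·3.795e+04·0.00855 = 0 + j324.5 Ω
Step 3 — Series combination: Z_total = R + L = 200 + j324.5 Ω = 381.2∠58.4° Ω.
Step 4 — Power factor: PF = cos(φ) = Re(Z)/|Z| = 200/381.2 = 0.5247.
Step 5 — Type: Im(Z) = 324.5 ⇒ lagging (phase φ = 58.4°).

PF = 0.5247 (lagging, φ = 58.4°)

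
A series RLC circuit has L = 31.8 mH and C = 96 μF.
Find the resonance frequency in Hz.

Step 1 — Resonance condition Im(Z)=0 gives ω₀ = 1/√(LC).
Step 2 — ω₀ = 1/√(0.0318·9.6e-05) = 572.3 rad/s.
Step 3 — f₀ = ω₀/(2π) = 91.09 Hz.

f₀ = 91.09 Hz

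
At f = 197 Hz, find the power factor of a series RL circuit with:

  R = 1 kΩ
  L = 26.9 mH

Step 1 — Angular frequency: ω = 2π·f = 2π·197 = 1238 rad/s.
Step 2 — Component impedances:
  R: Z = R = 1000 Ω
  L: Z = jωL = j·1238·0.0269 = 0 + j33.3 Ω
Step 3 — Series combination: Z_total = R + L = 1000 + j33.3 Ω = 1001∠1.9° Ω.
Step 4 — Power factor: PF = cos(φ) = Re(Z)/|Z| = 1000/1000.6 = 0.9994.
Step 5 — Type: Im(Z) = 33.3 ⇒ lagging (phase φ = 1.9°).

PF = 0.9994 (lagging, φ = 1.9°)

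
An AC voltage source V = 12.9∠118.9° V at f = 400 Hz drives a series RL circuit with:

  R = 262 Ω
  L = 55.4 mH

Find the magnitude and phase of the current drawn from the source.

Step 1 — Angular frequency: ω = 2π·f = 2π·400 = 2513 rad/s.
Step 2 — Component impedances:
  R: Z = R = 262 Ω
  L: Z = jωL = j·2513·0.0554 = 0 + j139.2 Ω
Step 3 — Series combination: Z_total = R + L = 262 + j139.2 Ω = 296.7∠28.0° Ω.
Step 4 — Source phasor: V = 12.9∠118.9° V = -6.234 + j11.29 V.
Step 5 — Ohm's law: I = V / Z_total = (-6.234 + j11.29) / (262 + j139.2) = -0.0006923 + j0.04347 A.
Step 6 — Convert to polar: |I| = 0.04348 A, ∠I = 90.9°.

I = 0.04348∠90.9° A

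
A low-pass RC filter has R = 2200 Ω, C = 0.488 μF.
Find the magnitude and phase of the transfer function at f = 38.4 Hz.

Step 1 — Angular frequency: ω = 2π·38.4 = 241.3 rad/s.
Step 2 — Transfer function: H(jω) = 1/(1 + jωRC).
Step 3 — Denominator: 1 + jωRC = 1 + j·241.3·2200·4.88e-07 = 1 + j0.259.
Step 4 — H = 0.9371 - j0.2427.
Step 5 — Magnitude: |H| = 0.9681 (-0.3 dB); phase: φ = -14.5°.

|H| = 0.9681 (-0.3 dB), φ = -14.5°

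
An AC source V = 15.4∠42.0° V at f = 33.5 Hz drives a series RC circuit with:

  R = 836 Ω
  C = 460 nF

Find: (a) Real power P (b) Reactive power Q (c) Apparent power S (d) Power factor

Step 1 — Angular frequency: ω = 2π·f = 2π·33.5 = 210.5 rad/s.
Step 2 — Component impedances:
  R: Z = R = 836 Ω
  C: Z = 1/(jωC) = -j/(ω·C) = 0 - j1.033e+04 Ω
Step 3 — Series combination: Z_total = R + C = 836 - j1.033e+04 Ω = 1.036e+04∠-85.4° Ω.
Step 4 — Source phasor: V = 15.4∠42.0° V = 11.44 + j10.3 V.
Step 5 — Current: I = V / Z = -0.0009021 + j0.001181 A = 0.001486∠127.4° A.
Step 6 — Complex power: S = V·I* = 0.001847 - j0.02281 VA.
Step 7 — Real power: P = Re(S) = 0.001847 W.
Step 8 — Reactive power: Q = Im(S) = -0.02281 VAR.
Step 9 — Apparent power: |S| = 0.02289 VA.
Step 10 — Power factor: PF = P/|S| = 0.08068 (leading).

(a) P = 0.001847 W  (b) Q = -0.02281 VAR  (c) S = 0.02289 VA  (d) PF = 0.08068 (leading)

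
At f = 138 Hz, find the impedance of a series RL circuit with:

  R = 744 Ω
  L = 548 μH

Step 1 — Angular frequency: ω = 2π·f = 2π·138 = 867.1 rad/s.
Step 2 — Component impedances:
  R: Z = R = 744 Ω
  L: Z = jωL = j·867.1·0.000548 = 0 + j0.4752 Ω
Step 3 — Series combination: Z_total = R + L = 744 + j0.4752 Ω = 744∠0.0° Ω.

Z = 744 + j0.4752 Ω = 744∠0.0° Ω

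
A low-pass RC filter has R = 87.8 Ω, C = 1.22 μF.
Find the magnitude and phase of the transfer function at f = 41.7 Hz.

Step 1 — Angular frequency: ω = 2π·41.7 = 262 rad/s.
Step 2 — Transfer function: H(jω) = 1/(1 + jωRC).
Step 3 — Denominator: 1 + jωRC = 1 + j·262·87.8·1.22e-06 = 1 + j0.02807.
Step 4 — H = 0.9992 - j0.02804.
Step 5 — Magnitude: |H| = 0.9996 (-0.0 dB); phase: φ = -1.6°.

|H| = 0.9996 (-0.0 dB), φ = -1.6°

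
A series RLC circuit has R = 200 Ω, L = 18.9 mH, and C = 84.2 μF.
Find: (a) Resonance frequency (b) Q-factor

Step 1 — Resonance condition Im(Z)=0 gives ω₀ = 1/√(LC).
Step 2 — ω₀ = 1/√(0.0189·8.42e-05) = 792.7 rad/s.
Step 3 — f₀ = ω₀/(2π) = 126.2 Hz.
Step 4 — Series Q: Q = ω₀L/R = 792.7·0.0189/200 = 0.07491.

(a) f₀ = 126.2 Hz  (b) Q = 0.07491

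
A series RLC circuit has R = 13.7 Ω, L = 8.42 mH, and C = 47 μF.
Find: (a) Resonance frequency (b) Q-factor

Step 1 — Resonance condition Im(Z)=0 gives ω₀ = 1/√(LC).
Step 2 — ω₀ = 1/√(0.00842·4.7e-05) = 1590 rad/s.
Step 3 — f₀ = ω₀/(2π) = 253 Hz.
Step 4 — Series Q: Q = ω₀L/R = 1590·0.00842/13.7 = 0.977.

(a) f₀ = 253 Hz  (b) Q = 0.977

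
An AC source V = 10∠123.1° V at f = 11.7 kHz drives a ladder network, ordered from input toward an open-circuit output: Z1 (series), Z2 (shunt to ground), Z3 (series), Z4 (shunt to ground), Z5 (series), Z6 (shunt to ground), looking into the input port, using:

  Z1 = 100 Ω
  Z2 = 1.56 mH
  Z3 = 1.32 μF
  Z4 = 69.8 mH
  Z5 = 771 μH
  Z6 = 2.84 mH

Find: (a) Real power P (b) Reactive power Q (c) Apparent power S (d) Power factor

Step 1 — Angular frequency: ω = 2π·f = 2π·1.17e+04 = 7.351e+04 rad/s.
Step 2 — Component impedances:
  Z1: Z = R = 100 Ω
  Z2: Z = jωL = j·7.351e+04·0.00156 = 0 + j114.7 Ω
  Z3: Z = 1/(jωC) = -j/(ω·C) = 0 - j10.31 Ω
  Z4: Z = jωL = j·7.351e+04·0.0698 = 0 + j5131 Ω
  Z5: Z = jωL = j·7.351e+04·0.000771 = 0 + j56.68 Ω
  Z6: Z = jωL = j·7.351e+04·0.00284 = 0 + j208.8 Ω
Step 3 — Ladder network (open output): work backward from the far end, alternating series and parallel combinations. Z_in = 100 + j77.82 Ω = 126.7∠37.9° Ω.
Step 4 — Source phasor: V = 10∠123.1° V = -5.461 + j8.377 V.
Step 5 — Current: I = V / Z = 0.006589 + j0.07864 A = 0.07892∠85.2° A.
Step 6 — Complex power: S = V·I* = 0.6228 + j0.4847 VA.
Step 7 — Real power: P = Re(S) = 0.6228 W.
Step 8 — Reactive power: Q = Im(S) = 0.4847 VAR.
Step 9 — Apparent power: |S| = 0.7892 VA.
Step 10 — Power factor: PF = P/|S| = 0.7892 (lagging).

(a) P = 0.6228 W  (b) Q = 0.4847 VAR  (c) S = 0.7892 VA  (d) PF = 0.7892 (lagging)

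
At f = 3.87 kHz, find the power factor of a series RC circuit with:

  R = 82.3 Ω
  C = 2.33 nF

Step 1 — Angular frequency: ω = 2π·f = 2π·3870 = 2.432e+04 rad/s.
Step 2 — Component impedances:
  R: Z = R = 82.3 Ω
  C: Z = 1/(jωC) = -j/(ω·C) = 0 - j1.765e+04 Ω
Step 3 — Series combination: Z_total = R + C = 82.3 - j1.765e+04 Ω = 1.765e+04∠-89.7° Ω.
Step 4 — Power factor: PF = cos(φ) = Re(Z)/|Z| = 82.3/1.765e+04 = 0.004663.
Step 5 — Type: Im(Z) = -1.765e+04 ⇒ leading (phase φ = -89.7°).

PF = 0.004663 (leading, φ = -89.7°)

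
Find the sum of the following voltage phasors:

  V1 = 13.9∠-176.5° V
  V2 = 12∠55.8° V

Step 1 — Convert each phasor to rectangular form:
  V1 = 13.9·(cos(-176.5°) + j·sin(-176.5°)) = -13.87 - j0.8486 V
  V2 = 12·(cos(55.8°) + j·sin(55.8°)) = 6.745 + j9.925 V
Step 2 — Sum components: V_total = -7.129 + j9.076 V.
Step 3 — Convert to polar: |V_total| = 11.54 V, ∠V_total = 128.1°.

V_total = 11.54∠128.1° V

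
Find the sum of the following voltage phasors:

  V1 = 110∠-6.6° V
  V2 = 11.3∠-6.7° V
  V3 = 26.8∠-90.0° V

Step 1 — Convert each phasor to rectangular form:
  V1 = 110·(cos(-6.6°) + j·sin(-6.6°)) = 109.3 - j12.64 V
  V2 = 11.3·(cos(-6.7°) + j·sin(-6.7°)) = 11.22 - j1.318 V
  V3 = 26.8·(cos(-90.0°) + j·sin(-90.0°)) = 0 - j26.8 V
Step 2 — Sum components: V_total = 120.5 - j40.76 V.
Step 3 — Convert to polar: |V_total| = 127.2 V, ∠V_total = -18.7°.

V_total = 127.2∠-18.7° V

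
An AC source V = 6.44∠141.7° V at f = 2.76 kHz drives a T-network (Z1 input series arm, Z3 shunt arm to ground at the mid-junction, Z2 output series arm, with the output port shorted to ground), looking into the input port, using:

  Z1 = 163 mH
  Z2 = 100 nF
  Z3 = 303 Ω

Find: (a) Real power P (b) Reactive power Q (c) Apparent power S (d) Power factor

Step 1 — Angular frequency: ω = 2π·f = 2π·2760 = 1.734e+04 rad/s.
Step 2 — Component impedances:
  Z1: Z = jωL = j·1.734e+04·0.163 = 0 + j2827 Ω
  Z2: Z = 1/(jωC) = -j/(ω·C) = 0 - j576.6 Ω
  Z3: Z = R = 303 Ω
Step 3 — With the output port shorted to ground, the output series arm Z2 runs from the junction to ground; the shunt arm Z3 also runs from the junction to ground. They appear in parallel: Z3 || Z2 = 237.4 - j124.8 Ω.
Step 4 — Series with input arm Z1: Z_in = Z1 + (Z3 || Z2) = 237.4 + j2702 Ω = 2712∠85.0° Ω.
Step 5 — Source phasor: V = 6.44∠141.7° V = -5.054 + j3.991 V.
Step 6 — Current: I = V / Z = 0.001303 + j0.001985 A = 0.002374∠56.7° A.
Step 7 — Complex power: S = V·I* = 0.001339 + j0.01523 VA.
Step 8 — Real power: P = Re(S) = 0.001339 W.
Step 9 — Reactive power: Q = Im(S) = 0.01523 VAR.
Step 10 — Apparent power: |S| = 0.01529 VA.
Step 11 — Power factor: PF = P/|S| = 0.08754 (lagging).

(a) P = 0.001339 W  (b) Q = 0.01523 VAR  (c) S = 0.01529 VA  (d) PF = 0.08754 (lagging)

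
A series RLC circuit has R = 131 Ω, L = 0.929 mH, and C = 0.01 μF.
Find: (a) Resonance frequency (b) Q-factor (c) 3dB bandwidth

Step 1 — Resonance condition Im(Z)=0 gives ω₀ = 1/√(LC).
Step 2 — ω₀ = 1/√(0.000929·1e-08) = 3.281e+05 rad/s.
Step 3 — f₀ = ω₀/(2π) = 5.222e+04 Hz.
Step 4 — Series Q: Q = ω₀L/R = 3.281e+05·0.000929/131 = 2.327.
Step 5 — 3dB bandwidth: Δω = ω₀/Q = 1.41e+05 rad/s; BW = Δω/(2π) = 2.244e+04 Hz.

(a) f₀ = 5.222e+04 Hz  (b) Q = 2.327  (c) BW = 2.244e+04 Hz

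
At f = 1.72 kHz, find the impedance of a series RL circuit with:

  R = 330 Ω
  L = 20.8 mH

Step 1 — Angular frequency: ω = 2π·f = 2π·1720 = 1.081e+04 rad/s.
Step 2 — Component impedances:
  R: Z = R = 330 Ω
  L: Z = jωL = j·1.081e+04·0.0208 = 0 + j224.8 Ω
Step 3 — Series combination: Z_total = R + L = 330 + j224.8 Ω = 399.3∠34.3° Ω.

Z = 330 + j224.8 Ω = 399.3∠34.3° Ω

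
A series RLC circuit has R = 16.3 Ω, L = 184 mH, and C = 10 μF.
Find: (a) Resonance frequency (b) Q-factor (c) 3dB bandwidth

Step 1 — Resonance: ω₀ = 1/√(LC) = 1/√(0.184·1e-05) = 737.2 rad/s.
Step 2 — f₀ = ω₀/(2π) = 117.3 Hz.
Step 3 — Series Q: Q = ω₀L/R = 737.2·0.184/16.3 = 8.322.
Step 4 — Bandwidth: Δω = ω₀/Q = 88.59 rad/s; BW = Δω/(2π) = 14.1 Hz.

(a) f₀ = 117.3 Hz  (b) Q = 8.322  (c) BW = 14.1 Hz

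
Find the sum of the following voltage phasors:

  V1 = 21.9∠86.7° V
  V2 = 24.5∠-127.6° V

Step 1 — Convert each phasor to rectangular form:
  V1 = 21.9·(cos(86.7°) + j·sin(86.7°)) = 1.261 + j21.86 V
  V2 = 24.5·(cos(-127.6°) + j·sin(-127.6°)) = -14.95 - j19.41 V
Step 2 — Sum components: V_total = -13.69 + j2.453 V.
Step 3 — Convert to polar: |V_total| = 13.91 V, ∠V_total = 169.8°.

V_total = 13.91∠169.8° V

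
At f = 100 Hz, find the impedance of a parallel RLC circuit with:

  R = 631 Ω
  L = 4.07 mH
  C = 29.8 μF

Step 1 — Angular frequency: ω = 2π·f = 2π·100 = 628.3 rad/s.
Step 2 — Component impedances:
  R: Z = R = 631 Ω
  L: Z = jωL = j·628.3·0.00407 = 0 + j2.557 Ω
  C: Z = 1/(jωC) = -j/(ω·C) = 0 - j53.41 Ω
Step 3 — Parallel combination: 1/Z_total = 1/R + 1/L + 1/C; Z_total = 0.01143 + j2.686 Ω = 2.686∠89.8° Ω.

Z = 0.01143 + j2.686 Ω = 2.686∠89.8° Ω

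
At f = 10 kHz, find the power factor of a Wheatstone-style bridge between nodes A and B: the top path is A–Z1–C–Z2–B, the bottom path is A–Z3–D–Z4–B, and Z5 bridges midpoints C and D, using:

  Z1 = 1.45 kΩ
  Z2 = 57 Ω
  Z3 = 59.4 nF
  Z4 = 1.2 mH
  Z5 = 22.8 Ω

Step 1 — Angular frequency: ω = 2π·f = 2π·1e+04 = 6.283e+04 rad/s.
Step 2 — Component impedances:
  Z1: Z = R = 1450 Ω
  Z2: Z = R = 57 Ω
  Z3: Z = 1/(jωC) = -j/(ω·C) = 0 - j267.9 Ω
  Z4: Z = jωL = j·6.283e+04·0.0012 = 0 + j75.4 Ω
  Z5: Z = R = 22.8 Ω
Step 3 — Bridge requires nodal analysis (the Z5 bridge couples midpoints C and D, so the two paths cannot be reduced to a simple series/parallel combination). Setting node B to ground and injecting 1 A at node A, the 3-node admittance system at A, C, D solves to V_A = Z_AB = 80.29 - j216.7 Ω = 231.1∠-69.7° Ω.
Step 4 — Power factor: PF = cos(φ) = Re(Z)/|Z| = 80.295/231.06 = 0.3475.
Step 5 — Type: Im(Z) = -216.7 ⇒ leading (phase φ = -69.7°).

PF = 0.3475 (leading, φ = -69.7°)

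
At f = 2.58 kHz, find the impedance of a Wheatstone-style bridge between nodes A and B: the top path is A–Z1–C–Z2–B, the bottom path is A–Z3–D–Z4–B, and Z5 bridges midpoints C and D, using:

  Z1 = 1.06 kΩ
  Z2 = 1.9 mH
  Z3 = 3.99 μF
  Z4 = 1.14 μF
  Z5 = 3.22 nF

Step 1 — Angular frequency: ω = 2π·f = 2π·2580 = 1.621e+04 rad/s.
Step 2 — Component impedances:
  Z1: Z = R = 1060 Ω
  Z2: Z = jωL = j·1.621e+04·0.0019 = 0 + j30.8 Ω
  Z3: Z = 1/(jωC) = -j/(ω·C) = 0 - j15.46 Ω
  Z4: Z = 1/(jωC) = -j/(ω·C) = 0 - j54.11 Ω
  Z5: Z = 1/(jωC) = -j/(ω·C) = 0 - j1.916e+04 Ω
Step 3 — Bridge requires nodal analysis (the Z5 bridge couples midpoints C and D, so the two paths cannot be reduced to a simple series/parallel combination). Setting node B to ground and injecting 1 A at node A, the 3-node admittance system at A, C, D solves to V_A = Z_AB = 4.552 - j69.25 Ω = 69.4∠-86.2° Ω.

Z = 4.552 - j69.25 Ω = 69.4∠-86.2° Ω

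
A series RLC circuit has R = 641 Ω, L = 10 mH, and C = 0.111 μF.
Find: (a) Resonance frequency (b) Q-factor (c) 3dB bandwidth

Step 1 — Resonance: ω₀ = 1/√(LC) = 1/√(0.01·1.11e-07) = 3.002e+04 rad/s.
Step 2 — f₀ = ω₀/(2π) = 4777 Hz.
Step 3 — Series Q: Q = ω₀L/R = 3.002e+04·0.01/641 = 0.4683.
Step 4 — Bandwidth: Δω = ω₀/Q = 6.41e+04 rad/s; BW = Δω/(2π) = 1.02e+04 Hz.

(a) f₀ = 4777 Hz  (b) Q = 0.4683  (c) BW = 1.02e+04 Hz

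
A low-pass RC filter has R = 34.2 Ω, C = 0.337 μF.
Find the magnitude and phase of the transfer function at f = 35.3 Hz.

Step 1 — Angular frequency: ω = 2π·35.3 = 221.8 rad/s.
Step 2 — Transfer function: H(jω) = 1/(1 + jωRC).
Step 3 — Denominator: 1 + jωRC = 1 + j·221.8·34.2·3.37e-07 = 1 + j0.002556.
Step 4 — H = 1 - j0.002556.
Step 5 — Magnitude: |H| = 1 (-0.0 dB); phase: φ = -0.1°.

|H| = 1 (-0.0 dB), φ = -0.1°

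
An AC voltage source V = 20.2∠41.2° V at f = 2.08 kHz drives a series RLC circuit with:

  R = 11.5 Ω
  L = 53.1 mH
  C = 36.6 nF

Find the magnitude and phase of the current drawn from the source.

Step 1 — Angular frequency: ω = 2π·f = 2π·2080 = 1.307e+04 rad/s.
Step 2 — Component impedances:
  R: Z = R = 11.5 Ω
  L: Z = jωL = j·1.307e+04·0.0531 = 0 + j694 Ω
  C: Z = 1/(jωC) = -j/(ω·C) = 0 - j2091 Ω
Step 3 — Series combination: Z_total = R + L + C = 11.5 - j1397 Ω = 1397∠-89.5° Ω.
Step 4 — Source phasor: V = 20.2∠41.2° V = 15.2 + j13.31 V.
Step 5 — Ohm's law: I = V / Z_total = (15.2 + j13.31) / (11.5 - j1397) = -0.009436 + j0.01096 A.
Step 6 — Convert to polar: |I| = 0.01446 A, ∠I = 130.7°.

I = 0.01446∠130.7° A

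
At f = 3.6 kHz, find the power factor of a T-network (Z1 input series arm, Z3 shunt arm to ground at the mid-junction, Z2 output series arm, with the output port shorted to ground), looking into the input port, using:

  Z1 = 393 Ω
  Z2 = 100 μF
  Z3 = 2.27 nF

Step 1 — Angular frequency: ω = 2π·f = 2π·3600 = 2.262e+04 rad/s.
Step 2 — Component impedances:
  Z1: Z = R = 393 Ω
  Z2: Z = 1/(jωC) = -j/(ω·C) = 0 - j0.4421 Ω
  Z3: Z = 1/(jωC) = -j/(ω·C) = 0 - j1.948e+04 Ω
Step 3 — With the output port shorted to ground, the output series arm Z2 runs from the junction to ground; the shunt arm Z3 also runs from the junction to ground. They appear in parallel: Z3 || Z2 = 0 - j0.4421 Ω.
Step 4 — Series with input arm Z1: Z_in = Z1 + (Z3 || Z2) = 393 - j0.4421 Ω = 393∠-0.1° Ω.
Step 5 — Power factor: PF = cos(φ) = Re(Z)/|Z| = 393/393 = 1.
Step 6 — Type: Im(Z) = -0.4421 ⇒ leading (phase φ = -0.1°).

PF = 1 (leading, φ = -0.1°)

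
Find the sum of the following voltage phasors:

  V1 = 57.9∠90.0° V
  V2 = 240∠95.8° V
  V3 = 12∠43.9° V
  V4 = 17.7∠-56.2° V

Step 1 — Convert each phasor to rectangular form:
  V1 = 57.9·(cos(90.0°) + j·sin(90.0°)) = 0 + j57.9 V
  V2 = 240·(cos(95.8°) + j·sin(95.8°)) = -24.25 + j238.8 V
  V3 = 12·(cos(43.9°) + j·sin(43.9°)) = 8.647 + j8.321 V
  V4 = 17.7·(cos(-56.2°) + j·sin(-56.2°)) = 9.846 - j14.71 V
Step 2 — Sum components: V_total = -5.76 + j290.3 V.
Step 3 — Convert to polar: |V_total| = 290.3 V, ∠V_total = 91.1°.

V_total = 290.3∠91.1° V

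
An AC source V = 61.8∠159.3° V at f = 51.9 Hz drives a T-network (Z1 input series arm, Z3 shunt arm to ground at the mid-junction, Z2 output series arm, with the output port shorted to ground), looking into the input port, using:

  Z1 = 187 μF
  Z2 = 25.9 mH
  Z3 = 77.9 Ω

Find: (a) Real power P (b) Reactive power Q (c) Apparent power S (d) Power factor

Step 1 — Angular frequency: ω = 2π·f = 2π·51.9 = 326.1 rad/s.
Step 2 — Component impedances:
  Z1: Z = 1/(jωC) = -j/(ω·C) = 0 - j16.4 Ω
  Z2: Z = jωL = j·326.1·0.0259 = 0 + j8.446 Ω
  Z3: Z = R = 77.9 Ω
Step 3 — With the output port shorted to ground, the output series arm Z2 runs from the junction to ground; the shunt arm Z3 also runs from the junction to ground. They appear in parallel: Z3 || Z2 = 0.9051 + j8.348 Ω.
Step 4 — Series with input arm Z1: Z_in = Z1 + (Z3 || Z2) = 0.9051 - j8.051 Ω = 8.102∠-83.6° Ω.
Step 5 — Source phasor: V = 61.8∠159.3° V = -57.81 + j21.84 V.
Step 6 — Current: I = V / Z = -3.477 - j6.79 A = 7.628∠-117.1° A.
Step 7 — Complex power: S = V·I* = 52.66 - j468.5 VA.
Step 8 — Real power: P = Re(S) = 52.66 W.
Step 9 — Reactive power: Q = Im(S) = -468.5 VAR.
Step 10 — Apparent power: |S| = 471.4 VA.
Step 11 — Power factor: PF = P/|S| = 0.1117 (leading).

(a) P = 52.66 W  (b) Q = -468.5 VAR  (c) S = 471.4 VA  (d) PF = 0.1117 (leading)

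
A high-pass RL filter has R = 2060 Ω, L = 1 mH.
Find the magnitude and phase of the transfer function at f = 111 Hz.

Step 1 — Angular frequency: ω = 2π·111 = 697.4 rad/s.
Step 2 — Transfer function: H(jω) = jωL/(R + jωL).
Step 3 — Numerator jωL = j·0.6974; denominator R + jωL = 2060 + j0.6974.
Step 4 — H = 1.146e-07 + j0.0003386.
Step 5 — Magnitude: |H| = 0.0003386 (-69.4 dB); phase: φ = 90.0°.

|H| = 0.0003386 (-69.4 dB), φ = 90.0°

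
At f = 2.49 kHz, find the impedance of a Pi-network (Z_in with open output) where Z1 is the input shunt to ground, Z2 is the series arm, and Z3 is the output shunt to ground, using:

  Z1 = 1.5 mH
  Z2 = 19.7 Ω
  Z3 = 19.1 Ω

Step 1 — Angular frequency: ω = 2π·f = 2π·2490 = 1.565e+04 rad/s.
Step 2 — Component impedances:
  Z1: Z = jωL = j·1.565e+04·0.0015 = 0 + j23.47 Ω
  Z2: Z = R = 19.7 Ω
  Z3: Z = R = 19.1 Ω
Step 3 — With open output, the series arm Z2 and the output shunt Z3 appear in series to ground: Z2 + Z3 = 38.8 Ω.
Step 4 — Parallel with input shunt Z1: Z_in = Z1 || (Z2 + Z3) = 10.39 + j17.18 Ω = 20.08∠58.8° Ω.

Z = 10.39 + j17.18 Ω = 20.08∠58.8° Ω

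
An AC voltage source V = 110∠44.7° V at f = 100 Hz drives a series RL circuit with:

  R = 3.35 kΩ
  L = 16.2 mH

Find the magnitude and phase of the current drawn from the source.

Step 1 — Angular frequency: ω = 2π·f = 2π·100 = 628.3 rad/s.
Step 2 — Component impedances:
  R: Z = R = 3350 Ω
  L: Z = jωL = j·628.3·0.0162 = 0 + j10.18 Ω
Step 3 — Series combination: Z_total = R + L = 3350 + j10.18 Ω = 3350∠0.2° Ω.
Step 4 — Source phasor: V = 110∠44.7° V = 78.19 + j77.37 V.
Step 5 — Ohm's law: I = V / Z_total = (78.19 + j77.37) / (3350 + j10.18) = 0.02341 + j0.02303 A.
Step 6 — Convert to polar: |I| = 0.03284 A, ∠I = 44.5°.

I = 0.03284∠44.5° A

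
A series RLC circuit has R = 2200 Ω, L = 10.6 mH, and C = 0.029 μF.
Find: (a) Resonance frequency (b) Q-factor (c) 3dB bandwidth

Step 1 — Resonance: ω₀ = 1/√(LC) = 1/√(0.0106·2.9e-08) = 5.704e+04 rad/s.
Step 2 — f₀ = ω₀/(2π) = 9078 Hz.
Step 3 — Series Q: Q = ω₀L/R = 5.704e+04·0.0106/2200 = 0.2748.
Step 4 — Bandwidth: Δω = ω₀/Q = 2.075e+05 rad/s; BW = Δω/(2π) = 3.303e+04 Hz.

(a) f₀ = 9078 Hz  (b) Q = 0.2748  (c) BW = 3.303e+04 Hz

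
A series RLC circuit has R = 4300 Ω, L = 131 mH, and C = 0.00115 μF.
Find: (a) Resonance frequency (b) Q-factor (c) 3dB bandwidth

Step 1 — Resonance condition Im(Z)=0 gives ω₀ = 1/√(LC).
Step 2 — ω₀ = 1/√(0.131·1.15e-09) = 8.147e+04 rad/s.
Step 3 — f₀ = ω₀/(2π) = 1.297e+04 Hz.
Step 4 — Series Q: Q = ω₀L/R = 8.147e+04·0.131/4300 = 2.482.
Step 5 — 3dB bandwidth: Δω = ω₀/Q = 3.282e+04 rad/s; BW = Δω/(2π) = 5224 Hz.

(a) f₀ = 1.297e+04 Hz  (b) Q = 2.482  (c) BW = 5224 Hz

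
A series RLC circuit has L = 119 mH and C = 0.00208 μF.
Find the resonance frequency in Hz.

Step 1 — Resonance condition Im(Z)=0 gives ω₀ = 1/√(LC).
Step 2 — ω₀ = 1/√(0.119·2.08e-09) = 6.356e+04 rad/s.
Step 3 — f₀ = ω₀/(2π) = 1.012e+04 Hz.

f₀ = 1.012e+04 Hz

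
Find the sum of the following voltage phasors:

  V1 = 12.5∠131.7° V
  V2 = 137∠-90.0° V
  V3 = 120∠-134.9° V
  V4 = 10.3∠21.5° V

Step 1 — Convert each phasor to rectangular form:
  V1 = 12.5·(cos(131.7°) + j·sin(131.7°)) = -8.315 + j9.333 V
  V2 = 137·(cos(-90.0°) + j·sin(-90.0°)) = 0 - j137 V
  V3 = 120·(cos(-134.9°) + j·sin(-134.9°)) = -84.7 - j85 V
  V4 = 10.3·(cos(21.5°) + j·sin(21.5°)) = 9.583 + j3.775 V
Step 2 — Sum components: V_total = -83.44 - j208.9 V.
Step 3 — Convert to polar: |V_total| = 224.9 V, ∠V_total = -111.8°.

V_total = 224.9∠-111.8° V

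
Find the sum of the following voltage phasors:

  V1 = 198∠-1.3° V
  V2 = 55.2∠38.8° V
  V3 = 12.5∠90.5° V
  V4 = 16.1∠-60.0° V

Step 1 — Convert each phasor to rectangular form:
  V1 = 198·(cos(-1.3°) + j·sin(-1.3°)) = 197.9 - j4.492 V
  V2 = 55.2·(cos(38.8°) + j·sin(38.8°)) = 43.02 + j34.59 V
  V3 = 12.5·(cos(90.5°) + j·sin(90.5°)) = -0.1091 + j12.5 V
  V4 = 16.1·(cos(-60.0°) + j·sin(-60.0°)) = 8.05 - j13.94 V
Step 2 — Sum components: V_total = 248.9 + j28.65 V.
Step 3 — Convert to polar: |V_total| = 250.6 V, ∠V_total = 6.6°.

V_total = 250.6∠6.6° V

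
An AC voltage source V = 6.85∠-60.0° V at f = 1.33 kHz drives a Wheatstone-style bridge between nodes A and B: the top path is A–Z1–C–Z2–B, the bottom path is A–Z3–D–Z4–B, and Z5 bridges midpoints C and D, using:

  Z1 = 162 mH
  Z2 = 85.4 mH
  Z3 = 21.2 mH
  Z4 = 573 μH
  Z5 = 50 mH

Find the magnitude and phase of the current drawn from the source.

Step 1 — Angular frequency: ω = 2π·f = 2π·1330 = 8357 rad/s.
Step 2 — Component impedances:
  Z1: Z = jωL = j·8357·0.162 = 0 + j1354 Ω
  Z2: Z = jωL = j·8357·0.0854 = 0 + j713.7 Ω
  Z3: Z = jωL = j·8357·0.0212 = 0 + j177.2 Ω
  Z4: Z = jωL = j·8357·0.000573 = 0 + j4.788 Ω
  Z5: Z = jωL = j·8357·0.05 = 0 + j417.8 Ω
Step 3 — Bridge requires nodal analysis (the Z5 bridge couples midpoints C and D, so the two paths cannot be reduced to a simple series/parallel combination). Setting node B to ground and injecting 1 A at node A, the 3-node admittance system at A, C, D solves to V_A = Z_AB = 0 + j164.1 Ω = 164.1∠90.0° Ω.
Step 4 — Source phasor: V = 6.85∠-60.0° V = 3.425 - j5.932 V.
Step 5 — Ohm's law: I = V / Z_total = (3.425 - j5.932) / (0 + j164.1) = -0.03615 - j0.02087 A.
Step 6 — Convert to polar: |I| = 0.04174 A, ∠I = -150.0°.

I = 0.04174∠-150.0° A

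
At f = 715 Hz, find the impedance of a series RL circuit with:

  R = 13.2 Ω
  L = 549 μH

Step 1 — Angular frequency: ω = 2π·f = 2π·715 = 4492 rad/s.
Step 2 — Component impedances:
  R: Z = R = 13.2 Ω
  L: Z = jωL = j·4492·0.000549 = 0 + j2.466 Ω
Step 3 — Series combination: Z_total = R + L = 13.2 + j2.466 Ω = 13.43∠10.6° Ω.

Z = 13.2 + j2.466 Ω = 13.43∠10.6° Ω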